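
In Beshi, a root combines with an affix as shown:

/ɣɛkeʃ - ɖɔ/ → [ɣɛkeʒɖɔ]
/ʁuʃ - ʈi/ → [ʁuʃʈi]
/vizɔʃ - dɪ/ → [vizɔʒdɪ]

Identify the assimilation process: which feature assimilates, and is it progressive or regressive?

regressive voicing assimilation

Comparing underlying and surface forms, /ʃ/ → [ʒ] is the alternation; the neighbouring /ɖ/ is constant.
The change voiceless → voiced matches the voicing of the following /ɖ/, identifying this as voicing assimilation.
Place and manner are unchanged, so the assimilation is partial, not total.
The same holds elsewhere in the data: /ʃ/ → [ʒ] before /d/ (voiceless → voiced, matching voiced) — only voicing changes, and always toward the following segment.
No alternation appears in [ʁuʃʈi]: there the adjacent consonants already agree in voicing (/ʃ/ and /ʈ/ are both voiceless), so this form is consistent with the same rule.
The trigger is the following segment, so the direction is regressive (anticipatory).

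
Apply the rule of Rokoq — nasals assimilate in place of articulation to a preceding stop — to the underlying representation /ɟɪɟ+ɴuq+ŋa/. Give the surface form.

/ɴ/ is a voiced uvular nasal. The preceding trigger /ɟ/ is palatal, so /ɴ/ must become palatal as well.
The voiced palatal nasal is [ɲ], so /ɴ/ → [ɲ].
At the second juncture, /ŋ/ likewise becomes [ɴ] adjacent to /q/.

[ɟɪɟɲuqɴa]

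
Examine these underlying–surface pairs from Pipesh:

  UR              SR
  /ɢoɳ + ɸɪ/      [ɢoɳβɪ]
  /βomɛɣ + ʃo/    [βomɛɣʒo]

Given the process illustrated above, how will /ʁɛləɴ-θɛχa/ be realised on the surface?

[ʁɛləɴðɛχa]

The data show progressive voicing assimilation: /ɸ/ → [β] after /ɳ/; /ʃ/ → [ʒ] after /ɣ/. In each pair only voicing changes, matching the preceding consonant, while place and manner stay constant.
/θ/ is a voiceless dental fricative. The preceding trigger /ɴ/ is voiced, so /θ/ must become voiced as well.
Changing only its voicing to voiced gives [ð] — the voiced dental fricative.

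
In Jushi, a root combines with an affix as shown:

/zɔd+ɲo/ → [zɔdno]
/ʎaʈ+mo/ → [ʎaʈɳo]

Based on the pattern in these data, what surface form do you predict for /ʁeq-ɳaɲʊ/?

[ʁeqɴaɲʊ]

The data show progressive place assimilation: /ɲ/ → [n] after /d/; /m/ → [ɳ] after /ʈ/. In each pair only place changes, matching the preceding consonant, while manner and voice stay constant.
/ɳ/ is a voiced retroflex nasal. The preceding trigger /q/ is uvular, so /ɳ/ must become uvular as well.
Changing only its place to uvular gives [ɴ] — the voiced uvular nasal.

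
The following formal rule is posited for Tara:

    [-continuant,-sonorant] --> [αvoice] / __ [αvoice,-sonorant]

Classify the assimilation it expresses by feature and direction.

regressive voicing assimilation

The shared variable α links the value of [voice] on the target to the same value on the neighbouring segment, so voicing is the feature that assimilates.
Since the environment is written after the underscore, the trigger follows the target; the direction is regressive.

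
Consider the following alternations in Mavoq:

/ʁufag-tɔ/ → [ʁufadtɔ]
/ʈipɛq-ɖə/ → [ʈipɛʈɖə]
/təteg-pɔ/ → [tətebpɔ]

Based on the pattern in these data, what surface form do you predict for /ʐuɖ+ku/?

The data show regressive place assimilation: /g/ → [d] before /t/; /q/ → [ʈ] before /ɖ/; /g/ → [b] before /p/. In each pair only place changes, matching the following consonant, while manner and voice stay constant.
/ɖ/ is a voiced retroflex stop. The following trigger /k/ is velar, so /ɖ/ must become velar as well.
The voiced velar stop is [g], so /ɖ/ → [g].

[ʐugku]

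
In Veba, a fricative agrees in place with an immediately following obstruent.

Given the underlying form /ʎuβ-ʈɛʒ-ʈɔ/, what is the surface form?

[ʎuʐʈɛʐʈɔ]

The rule targets /β/ (voiced bilabial fricative), which sits before the trigger /ʈ/ (retroflex).
The voiced retroflex fricative is [ʐ], so /β/ → [ʐ].
The same rule applies at the second boundary: /ʒ/ → [ʐ] next to /ʈ/.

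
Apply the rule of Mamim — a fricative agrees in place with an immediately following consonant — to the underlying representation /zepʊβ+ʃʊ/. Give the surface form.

[zepʊʒʃʊ]

/β/ is a voiced bilabial fricative. The following trigger /ʃ/ is postalveolar, so /β/ must become postalveolar as well.
Changing only its place to postalveolar gives [ʒ] — the voiced postalveolar fricative.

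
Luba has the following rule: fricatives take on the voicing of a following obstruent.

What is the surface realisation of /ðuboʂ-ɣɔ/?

/ʂ/ is a voiceless retroflex fricative. The following trigger /ɣ/ is voiced, so /ʂ/ must become voiced as well.
The voiced retroflex fricative is [ʐ], so /ʂ/ → [ʐ].

[ðuboʐɣɔ]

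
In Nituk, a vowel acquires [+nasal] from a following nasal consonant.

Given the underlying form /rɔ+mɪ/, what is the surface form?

[rɔ̃mɪ]

/ɔ/ sits next to the nasal /m/ and is therefore nasalised to [ɔ̃].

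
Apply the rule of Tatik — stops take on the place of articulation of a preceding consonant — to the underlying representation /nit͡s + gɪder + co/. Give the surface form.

[nit͡sdɪderto]

/g/ is a voiced velar stop. The preceding trigger /t͡s/ is alveolar, so /g/ must become alveolar as well.
Changing only its place to alveolar gives [d] — the voiced alveolar stop.
The same rule applies at the second boundary: /c/ → [t] next to /r/.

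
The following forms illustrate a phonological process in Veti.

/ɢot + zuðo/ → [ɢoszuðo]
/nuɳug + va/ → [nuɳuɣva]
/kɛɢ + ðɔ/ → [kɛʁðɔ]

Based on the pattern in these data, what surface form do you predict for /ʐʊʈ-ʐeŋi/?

The data show regressive manner assimilation: /t/ → [s] before /z/; /g/ → [ɣ] before /v/; /ɢ/ → [ʁ] before /ð/. In each pair only manner changes, matching the following consonant, while place and voice stay constant.
/ʈ/ is a voiceless retroflex stop. The following trigger /ʐ/ is a fricative, so /ʈ/ must become a fricative as well.
Changing only its manner to fricative gives [ʂ] — the voiceless retroflex fricative.

[ʐʊʂʐeŋi]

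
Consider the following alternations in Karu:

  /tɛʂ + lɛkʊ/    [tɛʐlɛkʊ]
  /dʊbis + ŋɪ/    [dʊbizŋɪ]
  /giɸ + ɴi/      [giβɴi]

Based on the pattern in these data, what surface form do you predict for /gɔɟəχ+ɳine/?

The data show regressive voicing assimilation: /ʂ/ → [ʐ] before /l/; /s/ → [z] before /ŋ/; /ɸ/ → [β] before /ɴ/. In each pair only voicing changes, matching the following consonant, while place and manner stay constant.
The rule targets /χ/ (voiceless uvular fricative), which sits before the trigger /ɳ/ (voiced).
A voiced uvular fricative is [ʁ], so the surface segment is [ʁ].

[gɔɟəʁɳine]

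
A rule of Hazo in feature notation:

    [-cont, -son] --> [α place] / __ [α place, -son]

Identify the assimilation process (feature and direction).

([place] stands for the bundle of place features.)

The shared variable α links the value of the place features (abbreviated [place]) on the target to the same value on the neighbouring segment, so place is the feature that assimilates.
The conditioning segment sits to the right of the focus bar, meaning the trigger follows the segment that changes — regressive assimilation.

regressive place assimilation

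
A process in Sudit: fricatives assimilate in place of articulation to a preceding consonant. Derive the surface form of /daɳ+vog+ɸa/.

[daɳʐogxa]

The rule targets /v/ (voiced labiodental fricative), which sits after the trigger /ɳ/ (retroflex).
A voiced retroflex fricative is [ʐ], so the surface segment is [ʐ].
The same rule applies at the second boundary: /ɸ/ → [x] next to /g/.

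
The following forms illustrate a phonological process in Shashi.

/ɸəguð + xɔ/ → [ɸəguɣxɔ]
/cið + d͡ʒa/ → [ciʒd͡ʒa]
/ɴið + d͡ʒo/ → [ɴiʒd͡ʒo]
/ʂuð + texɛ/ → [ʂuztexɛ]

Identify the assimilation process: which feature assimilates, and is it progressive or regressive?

Underlying /ð/ is realised as [ɣ] next to /x/; /x/ itself does not change.
/ð/ is dental while /x/ is velar; the output [ɣ] is velar, matching the trigger — so the feature that spreads is place.
Manner and voice are unchanged, so the assimilation is partial, not total.
Checking the remaining alternations: /ð/ → [ʒ] before /d͡ʒ/ (dental → postalveolar, matching postalveolar); /ð/ → [z] before /t/ (dental → alveolar, matching alveolar) — only place changes, and always toward the following segment.
Since the segment that changes precedes the conditioning segment, the assimilation is regressive.

regressive place assimilation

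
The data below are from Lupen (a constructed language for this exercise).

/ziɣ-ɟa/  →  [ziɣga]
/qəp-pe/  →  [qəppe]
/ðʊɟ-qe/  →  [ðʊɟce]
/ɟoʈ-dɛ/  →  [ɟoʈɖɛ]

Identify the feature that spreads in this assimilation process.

Underlying /ɟ/ is realised as [g] next to /ɣ/; /ɣ/ itself does not change.
/ɟ/ is palatal while /ɣ/ is velar; the output [g] is velar, matching the trigger — so the feature that spreads is place.
The same holds elsewhere in the data: /q/ → [c] after /ɟ/ (uvular → palatal, matching palatal); /d/ → [ɖ] after /ʈ/ (alveolar → retroflex, matching retroflex) — only place changes, and always toward the preceding segment.
No alternation appears in [qəppe]: there the adjacent consonants already agree in place (/p/ and /p/ are both bilabial), so this form is consistent with the same rule.

place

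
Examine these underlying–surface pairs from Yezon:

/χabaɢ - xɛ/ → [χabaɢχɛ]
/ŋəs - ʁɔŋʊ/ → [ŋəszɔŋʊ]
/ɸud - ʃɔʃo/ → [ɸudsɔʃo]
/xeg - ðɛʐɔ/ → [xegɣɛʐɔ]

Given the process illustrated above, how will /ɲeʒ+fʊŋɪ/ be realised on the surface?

The data show progressive place assimilation: /x/ → [χ] after /ɢ/; /ʁ/ → [z] after /s/; /ʃ/ → [s] after /d/; /ð/ → [ɣ] after /g/. In each pair only place changes, matching the preceding consonant, while manner and voice stay constant.
The rule targets /f/ (voiceless labiodental fricative), which sits after the trigger /ʒ/ (postalveolar).
Changing only its place to postalveolar gives [ʃ] — the voiceless postalveolar fricative.

[ɲeʒʃʊŋɪ]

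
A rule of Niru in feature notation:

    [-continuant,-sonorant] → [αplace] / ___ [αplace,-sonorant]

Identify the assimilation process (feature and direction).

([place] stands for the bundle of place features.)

regressive place assimilation

The rule copies the place features (abbreviated [place]) from the environment onto the target, so the assimilating feature is place.
Since the environment is written after the underscore, the trigger follows the target; the direction is regressive.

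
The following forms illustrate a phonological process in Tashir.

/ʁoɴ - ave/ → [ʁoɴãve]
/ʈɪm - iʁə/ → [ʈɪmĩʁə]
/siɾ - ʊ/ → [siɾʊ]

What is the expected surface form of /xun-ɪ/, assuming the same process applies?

[xunɪ̃]

The data show progressive nasality assimilation (vowel nasalisation): /a/ → [ã] after /ɴ/; /i/ → [ĩ] after /m/ — a vowel is nasalised by an immediately preceding nasal consonant.
No change occurs in [siɾʊ] because the vowel at the boundary is adjacent to an oral consonant, not a nasal (/ʊ/ next to /ɾ/).
/ɪ/ sits next to the nasal /n/ and is therefore nasalised to [ɪ̃].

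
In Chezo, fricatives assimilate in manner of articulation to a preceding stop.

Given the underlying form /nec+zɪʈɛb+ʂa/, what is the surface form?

/z/ is a voiced alveolar fricative. The preceding trigger /c/ is a stop, so /z/ must become a stop as well.
Changing only its manner to stop gives [d] — the voiced alveolar stop.
At the second juncture, /ʂ/ likewise becomes [ʈ] adjacent to /b/.

[necdɪʈɛbʈa]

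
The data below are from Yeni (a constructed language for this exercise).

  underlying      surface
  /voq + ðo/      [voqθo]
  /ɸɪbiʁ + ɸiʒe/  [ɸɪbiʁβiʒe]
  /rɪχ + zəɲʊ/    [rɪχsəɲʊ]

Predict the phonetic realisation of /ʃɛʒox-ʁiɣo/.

[ʃɛʒoxχiɣo]

The data show progressive voicing assimilation: /ð/ → [θ] after /q/; /ɸ/ → [β] after /ʁ/; /z/ → [s] after /χ/. In each pair only voicing changes, matching the preceding consonant, while place and manner stay constant.
The rule targets /ʁ/ (voiced uvular fricative), which sits after the trigger /x/ (voiceless).
A voiceless uvular fricative is [χ], so the surface segment is [χ].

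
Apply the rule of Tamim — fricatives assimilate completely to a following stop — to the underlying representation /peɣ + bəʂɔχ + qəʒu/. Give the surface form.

[pebbəʂɔqqəʒu]

/ɣ/ is the segment targeted by the rule; it sits immediately before /b/, so it assimilates completely and surfaces as [b].
At the second juncture, /χ/ likewise becomes [q] adjacent to /q/.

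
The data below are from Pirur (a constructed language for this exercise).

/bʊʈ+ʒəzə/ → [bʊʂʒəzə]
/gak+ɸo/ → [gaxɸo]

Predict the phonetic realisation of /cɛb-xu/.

The data show regressive manner assimilation: /ʈ/ → [ʂ] before /ʒ/; /k/ → [x] before /ɸ/. In each pair only manner changes, matching the following consonant, while place and voice stay constant.
The rule targets /b/ (voiced bilabial stop), which sits before the trigger /x/ (fricative).
The voiced bilabial fricative is [β], so /b/ → [β].

[cɛβxu]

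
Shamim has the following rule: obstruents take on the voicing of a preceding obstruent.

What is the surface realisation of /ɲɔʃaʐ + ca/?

[ɲɔʃaʐɟa]

/c/ is a voiceless palatal stop. The preceding trigger /ʐ/ is voiced, so /c/ must become voiced as well.
A voiced palatal stop is [ɟ], so the surface segment is [ɟ].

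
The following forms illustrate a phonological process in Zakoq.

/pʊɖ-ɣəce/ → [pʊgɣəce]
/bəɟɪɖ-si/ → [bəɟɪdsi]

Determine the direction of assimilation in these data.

regressive

Underlying /ɖ/ is realised as [g] next to /ɣ/; /ɣ/ itself does not change.
/ɖ/ is retroflex while /ɣ/ is velar; the output [g] is velar, matching the trigger — so the feature that spreads is place.
The other alternating form patterns the same way: /ɖ/ → [d] before /s/ (retroflex → alveolar, matching alveolar) — only place changes, and always toward the following segment.
Since the segment that changes precedes the conditioning segment, the assimilation is regressive.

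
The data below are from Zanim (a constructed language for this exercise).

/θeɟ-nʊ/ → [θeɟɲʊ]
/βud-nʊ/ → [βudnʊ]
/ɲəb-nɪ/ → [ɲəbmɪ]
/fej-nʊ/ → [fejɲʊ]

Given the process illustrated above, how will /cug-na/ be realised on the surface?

[cugŋa]

The data show progressive place assimilation: /n/ → [ɲ] after /ɟ/; /n/ → [m] after /b/; /n/ → [ɲ] after /j/. In each pair only place changes, matching the preceding consonant, while manner and voice stay constant.
No alternation appears in [βudnʊ]: there the adjacent consonants already agree in place (/n/ and /d/ are both alveolar), so this form is consistent with the same rule.
The rule targets /n/ (voiced alveolar nasal), which sits after the trigger /g/ (velar).
The voiced velar nasal is [ŋ], so /n/ → [ŋ].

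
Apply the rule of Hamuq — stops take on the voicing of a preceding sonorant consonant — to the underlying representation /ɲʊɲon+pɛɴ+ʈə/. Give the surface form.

The rule targets /p/ (voiceless bilabial stop), which sits after the trigger /n/ (voiced).
Changing only its voicing to voiced gives [b] — the voiced bilabial stop.
The same rule applies at the second boundary: /ʈ/ → [ɖ] next to /ɴ/.

[ɲʊɲonbɛɴɖə]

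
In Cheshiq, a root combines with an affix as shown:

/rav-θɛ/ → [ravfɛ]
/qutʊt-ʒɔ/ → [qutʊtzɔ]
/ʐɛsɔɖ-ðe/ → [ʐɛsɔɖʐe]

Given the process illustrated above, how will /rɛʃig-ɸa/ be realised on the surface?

The data show progressive place assimilation: /θ/ → [f] after /v/; /ʒ/ → [z] after /t/; /ð/ → [ʐ] after /ɖ/. In each pair only place changes, matching the preceding consonant, while manner and voice stay constant.
/ɸ/ is a voiceless bilabial fricative. The preceding trigger /g/ is velar, so /ɸ/ must become velar as well.
The voiceless velar fricative is [x], so /ɸ/ → [x].

[rɛʃigxa]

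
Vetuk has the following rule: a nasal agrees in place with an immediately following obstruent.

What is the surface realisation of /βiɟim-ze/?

The rule targets /m/ (voiced bilabial nasal), which sits before the trigger /z/ (alveolar).
Changing only its place to alveolar gives [n] — the voiced alveolar nasal.

[βiɟinze]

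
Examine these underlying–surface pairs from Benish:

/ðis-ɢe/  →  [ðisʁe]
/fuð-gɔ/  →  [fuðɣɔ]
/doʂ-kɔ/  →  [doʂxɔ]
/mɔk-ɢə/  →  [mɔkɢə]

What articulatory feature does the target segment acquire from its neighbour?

Underlying /ɢ/ is realised as [ʁ] next to /s/; /s/ itself does not change.
The change stop → fricative matches the manner of the preceding /s/, identifying this as manner assimilation.
The same holds elsewhere in the data: /g/ → [ɣ] after /ð/ (stop → fricative, matching a fricative); /k/ → [x] after /ʂ/ (stop → fricative, matching a fricative) — only manner changes, and always toward the preceding segment.
Nothing changes in [mɔkɢə]: there the adjacent consonants already agree in manner (/ɢ/ and /k/ are both stops), so this form is consistent with the same rule.

manner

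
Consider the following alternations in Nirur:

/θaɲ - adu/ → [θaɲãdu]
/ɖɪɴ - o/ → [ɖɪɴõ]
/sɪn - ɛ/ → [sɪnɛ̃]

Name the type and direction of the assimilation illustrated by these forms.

progressive nasality assimilation (vowel nasalisation)

The vowel /a/ surfaces as nasalised [ã] next to the preceding nasal /ɲ/ — it has acquired the [+nasal] feature of its neighbour.
The other forms show the same pattern: /o/ → [õ] after /ɴ/; /ɛ/ → [ɛ̃] after /n/ — each time a vowel is nasalised next to a preceding nasal.
Because the conditioning nasal is to the left of the vowel that changes, the process is progressive (perseverative).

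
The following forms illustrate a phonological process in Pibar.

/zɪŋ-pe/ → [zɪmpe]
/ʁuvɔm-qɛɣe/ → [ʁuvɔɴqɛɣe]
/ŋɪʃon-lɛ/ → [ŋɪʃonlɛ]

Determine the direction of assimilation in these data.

Underlying /ŋ/ is realised as [m] next to /p/; /p/ itself does not change.
The change velar → bilabial matches the place of the following /p/, identifying this as place assimilation.
The same holds elsewhere in the data: /m/ → [ɴ] before /q/ (bilabial → uvular, matching uvular) — only place changes, and always toward the following segment.
No alternation appears in [ŋɪʃonlɛ]: there the adjacent consonants already agree in place (/n/ and /l/ are both alveolar), so this form is consistent with the same rule.
Since the segment that changes precedes the conditioning segment, the assimilation is regressive.

regressive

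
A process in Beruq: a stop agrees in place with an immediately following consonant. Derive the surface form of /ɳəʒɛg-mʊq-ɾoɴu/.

[ɳəʒɛbmʊtɾoɴu]

The rule targets /g/ (voiced velar stop), which sits before the trigger /m/ (bilabial).
Changing only its place to bilabial gives [b] — the voiced bilabial stop.
At the second juncture, /q/ likewise becomes [t] adjacent to /ɾ/.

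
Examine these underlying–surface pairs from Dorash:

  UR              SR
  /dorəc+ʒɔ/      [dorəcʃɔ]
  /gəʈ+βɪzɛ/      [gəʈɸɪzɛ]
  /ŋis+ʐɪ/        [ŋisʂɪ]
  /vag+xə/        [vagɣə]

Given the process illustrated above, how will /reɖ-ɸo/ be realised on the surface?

The data show progressive voicing assimilation: /ʒ/ → [ʃ] after /c/; /β/ → [ɸ] after /ʈ/; /ʐ/ → [ʂ] after /s/; /x/ → [ɣ] after /g/. In each pair only voicing changes, matching the preceding consonant, while place and manner stay constant.
/ɸ/ is a voiceless bilabial fricative. The preceding trigger /ɖ/ is voiced, so /ɸ/ must become voiced as well.
A voiced bilabial fricative is [β], so the surface segment is [β].

[reɖβo]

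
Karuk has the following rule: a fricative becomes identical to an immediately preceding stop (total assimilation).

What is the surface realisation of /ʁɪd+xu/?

/x/ is the segment targeted by the rule; it sits immediately after /d/, so it assimilates completely and surfaces as [d].

[ʁɪddu]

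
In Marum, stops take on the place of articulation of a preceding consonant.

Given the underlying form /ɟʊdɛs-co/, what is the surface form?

[ɟʊdɛsto]

/c/ is a voiceless palatal stop. The preceding trigger /s/ is alveolar, so /c/ must become alveolar as well.
Changing only its place to alveolar gives [t] — the voiceless alveolar stop.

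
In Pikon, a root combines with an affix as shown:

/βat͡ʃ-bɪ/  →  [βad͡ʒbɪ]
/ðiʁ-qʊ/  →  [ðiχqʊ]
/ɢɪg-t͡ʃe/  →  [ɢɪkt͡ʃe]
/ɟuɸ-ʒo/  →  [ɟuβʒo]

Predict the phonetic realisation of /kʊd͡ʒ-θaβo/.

[kʊt͡ʃθaβo]

The data show regressive voicing assimilation: /t͡ʃ/ → [d͡ʒ] before /b/; /ʁ/ → [χ] before /q/; /g/ → [k] before /t͡ʃ/; /ɸ/ → [β] before /ʒ/. In each pair only voicing changes, matching the following consonant, while place and manner stay constant.
The rule targets /d͡ʒ/ (voiced postalveolar affricate), which sits before the trigger /θ/ (voiceless).
Changing only its voicing to voiceless gives [t͡ʃ] — the voiceless postalveolar affricate.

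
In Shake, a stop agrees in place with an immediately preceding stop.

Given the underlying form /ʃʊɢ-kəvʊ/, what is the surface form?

[ʃʊɢqəvʊ]

/k/ is a voiceless velar stop. The preceding trigger /ɢ/ is uvular, so /k/ must become uvular as well.
The voiceless uvular stop is [q], so /k/ → [q].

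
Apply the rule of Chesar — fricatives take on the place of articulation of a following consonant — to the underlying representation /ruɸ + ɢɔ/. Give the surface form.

[ruχɢɔ]

/ɸ/ is a voiceless bilabial fricative. The following trigger /ɢ/ is uvular, so /ɸ/ must become uvular as well.
A voiceless uvular fricative is [χ], so the surface segment is [χ].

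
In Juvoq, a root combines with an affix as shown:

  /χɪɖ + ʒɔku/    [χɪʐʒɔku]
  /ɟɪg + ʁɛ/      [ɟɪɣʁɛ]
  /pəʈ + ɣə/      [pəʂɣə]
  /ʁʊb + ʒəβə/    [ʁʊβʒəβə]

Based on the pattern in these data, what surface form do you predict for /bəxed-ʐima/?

[bəxezʐima]

The data show regressive manner assimilation: /ɖ/ → [ʐ] before /ʒ/; /g/ → [ɣ] before /ʁ/; /ʈ/ → [ʂ] before /ɣ/; /b/ → [β] before /ʒ/. In each pair only manner changes, matching the following consonant, while place and voice stay constant.
/d/ is a voiced alveolar stop. The following trigger /ʐ/ is a fricative, so /d/ must become a fricative as well.
The voiced alveolar fricative is [z], so /d/ → [z].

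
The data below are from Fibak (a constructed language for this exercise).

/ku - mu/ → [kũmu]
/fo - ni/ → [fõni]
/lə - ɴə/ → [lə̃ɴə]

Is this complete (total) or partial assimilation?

partial assimilation

The vowel /u/ surfaces as nasalised [ũ] next to the following nasal /m/ — it has acquired the [+nasal] feature of its neighbour.
The other forms show the same pattern: /o/ → [õ] before /n/; /ə/ → [ə̃] before /ɴ/ — each time a vowel is nasalised next to a following nasal.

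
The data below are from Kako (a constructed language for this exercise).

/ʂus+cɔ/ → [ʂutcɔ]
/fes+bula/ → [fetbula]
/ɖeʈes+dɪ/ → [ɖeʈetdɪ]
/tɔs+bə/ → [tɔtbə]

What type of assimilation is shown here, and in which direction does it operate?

Comparing underlying and surface forms, /s/ → [t] is the alternation; the neighbouring /c/ is constant.
/s/ is a fricative while /c/ is a stop; the output [t] is a stop, matching the trigger — so the feature that spreads is manner.
Place and voice are unchanged, so the assimilation is partial, not total.
The other alternating forms pattern the same way: /s/ → [t] before /b/ (fricative → stop, matching a stop); /s/ → [t] before /d/ (fricative → stop, matching a stop) — only manner changes, and always toward the following segment.
Since the segment that changes precedes the conditioning segment, the assimilation is regressive.

regressive manner assimilation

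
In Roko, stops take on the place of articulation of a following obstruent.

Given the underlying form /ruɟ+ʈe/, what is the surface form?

The rule targets /ɟ/ (voiced palatal stop), which sits before the trigger /ʈ/ (retroflex).
The voiced retroflex stop is [ɖ], so /ɟ/ → [ɖ].

[ruɖʈe]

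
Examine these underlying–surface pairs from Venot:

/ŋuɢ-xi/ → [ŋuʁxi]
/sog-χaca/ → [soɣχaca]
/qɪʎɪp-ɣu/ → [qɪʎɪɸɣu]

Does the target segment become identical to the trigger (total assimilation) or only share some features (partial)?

Underlying /ɢ/ is realised as [ʁ] next to /x/; /x/ itself does not change.
/ɢ/ is a stop while /x/ is a fricative; the output [ʁ] is a fricative, matching the trigger — so the feature that spreads is manner.
Place and voice are unchanged, so the assimilation is partial, not total.
The same holds elsewhere in the data: /g/ → [ɣ] before /χ/ (stop → fricative, matching a fricative); /p/ → [ɸ] before /ɣ/ (stop → fricative, matching a fricative) — only manner changes, and always toward the following segment.

partial assimilation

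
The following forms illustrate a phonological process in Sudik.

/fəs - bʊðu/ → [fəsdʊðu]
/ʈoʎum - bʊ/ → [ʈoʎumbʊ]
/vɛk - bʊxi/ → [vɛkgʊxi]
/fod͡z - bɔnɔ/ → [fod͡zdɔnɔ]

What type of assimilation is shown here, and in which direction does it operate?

progressive place assimilation

Underlying /b/ is realised as [d] next to /s/; /s/ itself does not change.
/b/ is bilabial while /s/ is alveolar; the output [d] is alveolar, matching the trigger — so the feature that spreads is place.
Manner and voice are unchanged, so the assimilation is partial, not total.
Checking the remaining alternations: /b/ → [g] after /k/ (bilabial → velar, matching velar); /b/ → [d] after /d͡z/ (bilabial → alveolar, matching alveolar) — only place changes, and always toward the preceding segment.
No alternation appears in [ʈoʎumbʊ]: there the adjacent consonants already agree in place (/b/ and /m/ are both bilabial), so this form is consistent with the same rule.
The trigger is the preceding segment, so the direction is progressive (perseverative).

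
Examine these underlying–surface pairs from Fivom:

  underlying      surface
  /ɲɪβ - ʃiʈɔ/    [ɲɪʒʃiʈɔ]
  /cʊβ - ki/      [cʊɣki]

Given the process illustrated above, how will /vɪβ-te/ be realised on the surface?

[vɪzte]

The data show regressive place assimilation: /β/ → [ʒ] before /ʃ/; /β/ → [ɣ] before /k/. In each pair only place changes, matching the following consonant, while manner and voice stay constant.
The rule targets /β/ (voiced bilabial fricative), which sits before the trigger /t/ (alveolar).
A voiced alveolar fricative is [z], so the surface segment is [z].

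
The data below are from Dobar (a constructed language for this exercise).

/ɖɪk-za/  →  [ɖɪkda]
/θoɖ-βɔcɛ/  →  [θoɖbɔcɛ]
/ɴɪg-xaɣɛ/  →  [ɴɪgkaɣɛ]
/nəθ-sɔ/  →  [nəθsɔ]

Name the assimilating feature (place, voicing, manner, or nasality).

manner

The segment that alternates is /z/, which surfaces as [d] when adjacent to /k/.
The change fricative → stop matches the manner of the preceding /k/, identifying this as manner assimilation.
The same holds elsewhere in the data: /β/ → [b] after /ɖ/ (fricative → stop, matching a stop); /x/ → [k] after /g/ (fricative → stop, matching a stop) — only manner changes, and always toward the preceding segment.
No alternation appears in [nəθsɔ]: there the adjacent consonants already agree in manner (/s/ and /θ/ are both fricatives), so this form is consistent with the same rule.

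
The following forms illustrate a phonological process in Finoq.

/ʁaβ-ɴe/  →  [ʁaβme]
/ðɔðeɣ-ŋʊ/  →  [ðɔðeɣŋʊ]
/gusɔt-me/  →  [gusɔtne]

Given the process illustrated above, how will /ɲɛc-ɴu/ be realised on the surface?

[ɲɛcɲu]

The data show progressive place assimilation: /ɴ/ → [m] after /β/; /m/ → [n] after /t/. In each pair only place changes, matching the preceding consonant, while manner and voice stay constant.
Nothing changes in [ðɔðeɣŋʊ]: there the adjacent consonants already agree in place (/ŋ/ and /ɣ/ are both velar), so this form is consistent with the same rule.
/ɴ/ is a voiced uvular nasal. The preceding trigger /c/ is palatal, so /ɴ/ must become palatal as well.
The voiced palatal nasal is [ɲ], so /ɴ/ → [ɲ].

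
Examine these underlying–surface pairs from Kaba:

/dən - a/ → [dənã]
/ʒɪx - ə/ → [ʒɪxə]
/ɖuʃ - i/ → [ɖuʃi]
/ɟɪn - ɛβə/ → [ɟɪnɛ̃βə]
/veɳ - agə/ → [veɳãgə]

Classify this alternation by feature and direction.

The vowel /a/ surfaces as nasalised [ã] next to the preceding nasal /n/ — it has acquired the [+nasal] feature of its neighbour.
The other forms show the same pattern: /ɛ/ → [ɛ̃] after /n/; /a/ → [ã] after /ɳ/ — each time a vowel is nasalised next to a preceding nasal.
No change occurs in [ʒɪxə], [ɖuʃi] because the vowel at the boundary is adjacent to an oral consonant, not a nasal (/ə/ next to /x/; /i/ next to /ʃ/).
Because the conditioning nasal is to the left of the vowel that changes, the process is progressive (perseverative).

progressive nasality assimilation (vowel nasalisation)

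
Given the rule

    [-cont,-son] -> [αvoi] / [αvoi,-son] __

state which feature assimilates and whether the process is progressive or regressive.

progressive voicing assimilation

The shared variable α links the value of [voi] on the target to the same value on the neighbouring segment, so voicing is the feature that assimilates.
The conditioning segment sits to the left of the focus bar, meaning the trigger precedes the segment that changes — progressive assimilation.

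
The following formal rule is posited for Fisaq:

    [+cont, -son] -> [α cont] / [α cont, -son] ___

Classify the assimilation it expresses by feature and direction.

progressive manner assimilation

The shared variable α links the value of [cont] on the target to that of the neighbouring obstruent. [cont] distinguishes stops from fricatives — a manner-of-articulation feature — so this is manner assimilation.
Since the environment is written before the underscore, the trigger precedes the target; the direction is progressive.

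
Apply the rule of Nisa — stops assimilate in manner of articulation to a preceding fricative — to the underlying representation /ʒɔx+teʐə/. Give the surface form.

The rule targets /t/ (voiceless alveolar stop), which sits after the trigger /x/ (fricative).
Changing only its manner to fricative gives [s] — the voiceless alveolar fricative.

[ʒɔxseʐə]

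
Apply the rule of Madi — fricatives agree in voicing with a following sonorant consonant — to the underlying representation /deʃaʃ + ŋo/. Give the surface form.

[deʃaʒŋo]

/ʃ/ is a voiceless postalveolar fricative. The following trigger /ŋ/ is voiced, so /ʃ/ must become voiced as well.
A voiced postalveolar fricative is [ʒ], so the surface segment is [ʒ].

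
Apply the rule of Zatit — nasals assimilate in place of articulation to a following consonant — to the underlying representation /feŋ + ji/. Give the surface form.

[feɲji]

/ŋ/ is a voiced velar nasal. The following trigger /j/ is palatal, so /ŋ/ must become palatal as well.
Changing only its place to palatal gives [ɲ] — the voiced palatal nasal.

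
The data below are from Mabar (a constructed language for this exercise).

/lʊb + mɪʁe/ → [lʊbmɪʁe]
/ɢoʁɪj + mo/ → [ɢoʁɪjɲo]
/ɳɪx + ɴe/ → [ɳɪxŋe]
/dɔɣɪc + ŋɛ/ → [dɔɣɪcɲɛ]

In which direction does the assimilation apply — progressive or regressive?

Comparing underlying and surface forms, /m/ → [ɲ] is the alternation; the neighbouring /j/ is constant.
/m/ is bilabial while /j/ is palatal; the output [ɲ] is palatal, matching the trigger — so the feature that spreads is place.
The same holds elsewhere in the data: /ɴ/ → [ŋ] after /x/ (uvular → velar, matching velar); /ŋ/ → [ɲ] after /c/ (velar → palatal, matching palatal) — only place changes, and always toward the preceding segment.
No alternation appears in [lʊbmɪʁe]: there the adjacent consonants already agree in place (/m/ and /b/ are both bilabial), so this form is consistent with the same rule.
The trigger is the preceding segment, so the direction is progressive (perseverative).

progressive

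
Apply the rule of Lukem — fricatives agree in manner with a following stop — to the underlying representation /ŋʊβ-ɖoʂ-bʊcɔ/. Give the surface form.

[ŋʊbɖoʈbʊcɔ]

/β/ is a voiced bilabial fricative. The following trigger /ɖ/ is a stop, so /β/ must become a stop as well.
A voiced bilabial stop is [b], so the surface segment is [b].
At the second juncture, /ʂ/ likewise becomes [ʈ] adjacent to /b/.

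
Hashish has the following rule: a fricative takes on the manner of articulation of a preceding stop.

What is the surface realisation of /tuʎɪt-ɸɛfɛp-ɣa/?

[tuʎɪtpɛfɛpga]

/ɸ/ is a voiceless bilabial fricative. The preceding trigger /t/ is a stop, so /ɸ/ must become a stop as well.
A voiceless bilabial stop is [p], so the surface segment is [p].
The same rule applies at the second boundary: /ɣ/ → [g] next to /p/.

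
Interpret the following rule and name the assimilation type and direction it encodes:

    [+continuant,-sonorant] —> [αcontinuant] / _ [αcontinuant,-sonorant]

regressive manner assimilation

The shared variable α links the value of [continuant] on the target to that of the neighbouring obstruent. [continuant] distinguishes stops from fricatives — a manner-of-articulation feature — so this is manner assimilation.
The conditioning segment sits to the right of the focus bar, meaning the trigger follows the segment that changes — regressive assimilation.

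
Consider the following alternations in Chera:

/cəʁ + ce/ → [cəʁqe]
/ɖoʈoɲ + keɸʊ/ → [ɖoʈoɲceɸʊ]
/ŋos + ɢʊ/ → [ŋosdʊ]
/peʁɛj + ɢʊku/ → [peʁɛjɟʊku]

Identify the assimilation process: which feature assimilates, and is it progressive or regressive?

progressive place assimilation

Comparing underlying and surface forms, /c/ → [q] is the alternation; the neighbouring /ʁ/ is constant.
The change palatal → uvular matches the place of the preceding /ʁ/, identifying this as place assimilation.
Manner and voice are unchanged, so the assimilation is partial, not total.
The same holds elsewhere in the data: /k/ → [c] after /ɲ/ (velar → palatal, matching palatal); /ɢ/ → [d] after /s/ (uvular → alveolar, matching alveolar); /ɢ/ → [ɟ] after /j/ (uvular → palatal, matching palatal) — only place changes, and always toward the preceding segment.
Since the segment that changes follows the conditioning segment, the assimilation is progressive.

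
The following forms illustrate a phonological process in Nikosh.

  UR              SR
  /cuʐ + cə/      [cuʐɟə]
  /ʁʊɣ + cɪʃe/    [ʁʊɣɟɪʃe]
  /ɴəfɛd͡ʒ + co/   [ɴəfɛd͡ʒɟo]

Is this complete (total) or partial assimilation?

Comparing underlying and surface forms, /c/ → [ɟ] is the alternation; the neighbouring /ʐ/ is constant.
/c/ is voiceless while /ʐ/ is voiced; the output [ɟ] is voiced, matching the trigger — so the feature that spreads is voicing.
Place and manner are unchanged, so the assimilation is partial, not total.
The same holds elsewhere in the data: /c/ → [ɟ] after /ɣ/ (voiceless → voiced, matching voiced); /c/ → [ɟ] after /d͡ʒ/ (voiceless → voiced, matching voiced) — only voicing changes, and always toward the preceding segment.

partial assimilation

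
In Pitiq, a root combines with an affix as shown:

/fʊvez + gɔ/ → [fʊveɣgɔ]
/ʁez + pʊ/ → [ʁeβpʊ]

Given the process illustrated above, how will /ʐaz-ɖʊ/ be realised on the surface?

[ʐaʐɖʊ]

The data show regressive place assimilation: /z/ → [ɣ] before /g/; /z/ → [β] before /p/. In each pair only place changes, matching the following consonant, while manner and voice stay constant.
/z/ is a voiced alveolar fricative. The following trigger /ɖ/ is retroflex, so /z/ must become retroflex as well.
The voiced retroflex fricative is [ʐ], so /z/ → [ʐ].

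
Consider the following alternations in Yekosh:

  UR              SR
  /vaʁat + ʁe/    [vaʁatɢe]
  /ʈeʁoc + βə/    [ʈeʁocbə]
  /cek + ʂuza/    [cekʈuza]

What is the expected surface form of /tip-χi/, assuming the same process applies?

[tipqi]

The data show progressive manner assimilation: /ʁ/ → [ɢ] after /t/; /β/ → [b] after /c/; /ʂ/ → [ʈ] after /k/. In each pair only manner changes, matching the preceding consonant, while place and voice stay constant.
/χ/ is a voiceless uvular fricative. The preceding trigger /p/ is a stop, so /χ/ must become a stop as well.
The voiceless uvular stop is [q], so /χ/ → [q].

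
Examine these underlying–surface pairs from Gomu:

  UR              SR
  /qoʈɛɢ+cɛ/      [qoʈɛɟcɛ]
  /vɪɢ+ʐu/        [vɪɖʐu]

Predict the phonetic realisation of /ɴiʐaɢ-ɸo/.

[ɴiʐabɸo]

The data show regressive place assimilation: /ɢ/ → [ɟ] before /c/; /ɢ/ → [ɖ] before /ʐ/. In each pair only place changes, matching the following consonant, while manner and voice stay constant.
/ɢ/ is a voiced uvular stop. The following trigger /ɸ/ is bilabial, so /ɢ/ must become bilabial as well.
The voiced bilabial stop is [b], so /ɢ/ → [b].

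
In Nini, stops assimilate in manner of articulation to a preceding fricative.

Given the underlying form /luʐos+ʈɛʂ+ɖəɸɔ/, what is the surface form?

The rule targets /ʈ/ (voiceless retroflex stop), which sits after the trigger /s/ (fricative).
A voiceless retroflex fricative is [ʂ], so the surface segment is [ʂ].
The same rule applies at the second boundary: /ɖ/ → [ʐ] next to /ʂ/.

[luʐosʂɛʂʐəɸɔ]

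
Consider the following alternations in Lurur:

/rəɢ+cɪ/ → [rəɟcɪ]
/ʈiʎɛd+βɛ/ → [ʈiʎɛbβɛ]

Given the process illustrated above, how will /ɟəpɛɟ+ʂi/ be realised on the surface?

The data show regressive place assimilation: /ɢ/ → [ɟ] before /c/; /d/ → [b] before /β/. In each pair only place changes, matching the following consonant, while manner and voice stay constant.
/ɟ/ is a voiced palatal stop. The following trigger /ʂ/ is retroflex, so /ɟ/ must become retroflex as well.
A voiced retroflex stop is [ɖ], so the surface segment is [ɖ].

[ɟəpɛɖʂi]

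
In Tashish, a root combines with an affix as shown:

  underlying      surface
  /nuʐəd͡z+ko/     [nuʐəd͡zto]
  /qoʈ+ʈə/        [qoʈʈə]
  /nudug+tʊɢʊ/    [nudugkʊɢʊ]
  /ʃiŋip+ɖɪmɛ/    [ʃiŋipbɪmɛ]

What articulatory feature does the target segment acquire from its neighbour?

place

Comparing underlying and surface forms, /k/ → [t] is the alternation; the neighbouring /d͡z/ is constant.
The change velar → alveolar matches the place of the preceding /d͡z/, identifying this as place assimilation.
The other alternating forms pattern the same way: /t/ → [k] after /g/ (alveolar → velar, matching velar); /ɖ/ → [b] after /p/ (retroflex → bilabial, matching bilabial) — only place changes, and always toward the preceding segment.
Nothing changes in [qoʈʈə]: there the adjacent consonants already agree in place (/ʈ/ and /ʈ/ are both retroflex), so this form is consistent with the same rule.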